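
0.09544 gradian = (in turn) 0.0002386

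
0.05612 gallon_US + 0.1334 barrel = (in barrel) 0.1347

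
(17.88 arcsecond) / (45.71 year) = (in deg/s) 3.445e-12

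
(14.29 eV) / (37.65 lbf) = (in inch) 5.382e-19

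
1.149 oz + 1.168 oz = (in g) 65.69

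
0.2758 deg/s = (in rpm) 0.04597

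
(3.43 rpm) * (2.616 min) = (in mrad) 5.638e+04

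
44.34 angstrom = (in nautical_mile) 2.394e-12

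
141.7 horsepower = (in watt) 1.057e+05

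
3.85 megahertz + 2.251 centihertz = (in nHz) 3.85e+15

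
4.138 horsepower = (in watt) 3086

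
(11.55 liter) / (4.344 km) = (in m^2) 2.659e-06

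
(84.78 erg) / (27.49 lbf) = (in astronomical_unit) 4.635e-19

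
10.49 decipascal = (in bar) 1.049e-05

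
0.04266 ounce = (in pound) 0.002666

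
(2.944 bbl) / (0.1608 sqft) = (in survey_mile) 0.01947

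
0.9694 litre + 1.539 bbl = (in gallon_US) 64.89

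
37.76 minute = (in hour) 0.6293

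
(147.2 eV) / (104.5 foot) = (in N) 7.404e-19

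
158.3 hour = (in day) 6.596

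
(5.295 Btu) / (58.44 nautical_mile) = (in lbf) 0.0116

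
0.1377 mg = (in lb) 3.036e-07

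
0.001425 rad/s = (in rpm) 0.01361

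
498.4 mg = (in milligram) 498.4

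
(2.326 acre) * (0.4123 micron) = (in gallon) 1.025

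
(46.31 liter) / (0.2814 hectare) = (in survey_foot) 5.399e-05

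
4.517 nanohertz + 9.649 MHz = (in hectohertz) 9.649e+04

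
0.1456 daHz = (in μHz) 1.456e+06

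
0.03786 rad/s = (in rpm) 0.3615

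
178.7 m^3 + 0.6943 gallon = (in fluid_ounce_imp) 6.289e+06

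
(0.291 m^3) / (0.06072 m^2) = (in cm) 479.2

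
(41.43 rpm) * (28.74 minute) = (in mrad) 7.481e+06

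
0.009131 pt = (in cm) 0.0003221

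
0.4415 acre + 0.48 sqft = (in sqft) 1.923e+04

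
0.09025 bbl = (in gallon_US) 3.79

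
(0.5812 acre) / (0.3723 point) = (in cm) 1.791e+09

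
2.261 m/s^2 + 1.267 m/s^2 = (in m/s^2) 3.528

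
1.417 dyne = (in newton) 1.417e-05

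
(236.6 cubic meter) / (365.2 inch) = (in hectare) 0.002551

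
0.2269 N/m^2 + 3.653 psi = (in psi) 3.653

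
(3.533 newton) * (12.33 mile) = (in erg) 7.011e+11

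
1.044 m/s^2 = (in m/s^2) 1.044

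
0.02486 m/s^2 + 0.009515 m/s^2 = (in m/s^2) 0.03438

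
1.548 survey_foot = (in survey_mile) 0.0002932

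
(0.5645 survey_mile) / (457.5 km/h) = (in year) 2.267e-07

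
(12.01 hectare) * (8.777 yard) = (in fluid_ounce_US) 3.259e+10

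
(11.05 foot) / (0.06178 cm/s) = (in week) 0.009014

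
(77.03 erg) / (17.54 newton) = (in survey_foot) 1.441e-06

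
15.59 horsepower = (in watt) 1.163e+04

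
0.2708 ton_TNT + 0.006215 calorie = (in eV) 7.072e+27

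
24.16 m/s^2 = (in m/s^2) 24.16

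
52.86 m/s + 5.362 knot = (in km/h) 200.2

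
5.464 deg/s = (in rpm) 0.9107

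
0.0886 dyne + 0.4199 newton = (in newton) 0.4199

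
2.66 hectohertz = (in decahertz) 26.6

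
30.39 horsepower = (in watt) 2.266e+04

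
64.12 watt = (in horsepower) 0.08599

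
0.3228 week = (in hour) 54.23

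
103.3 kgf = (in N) 1013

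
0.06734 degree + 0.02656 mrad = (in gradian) 0.07651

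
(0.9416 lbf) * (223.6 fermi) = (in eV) 5.845e+06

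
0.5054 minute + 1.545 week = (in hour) 259.6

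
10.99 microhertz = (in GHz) 1.099e-14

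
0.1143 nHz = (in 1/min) 6.858e-09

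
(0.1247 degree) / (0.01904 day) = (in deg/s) 7.58e-05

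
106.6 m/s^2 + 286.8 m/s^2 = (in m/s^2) 393.4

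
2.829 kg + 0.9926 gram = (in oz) 99.83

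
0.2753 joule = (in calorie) 0.0658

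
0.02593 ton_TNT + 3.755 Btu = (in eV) 6.772e+26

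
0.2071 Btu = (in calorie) 52.22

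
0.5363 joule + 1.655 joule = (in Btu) 0.002077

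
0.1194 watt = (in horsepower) 0.0001601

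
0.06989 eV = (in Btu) 1.061e-23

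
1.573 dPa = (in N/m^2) 0.1573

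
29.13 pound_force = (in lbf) 29.13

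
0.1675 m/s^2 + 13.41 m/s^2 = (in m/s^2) 13.58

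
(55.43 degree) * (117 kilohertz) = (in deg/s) 6.485e+06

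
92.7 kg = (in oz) 3270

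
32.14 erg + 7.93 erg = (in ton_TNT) 9.577e-16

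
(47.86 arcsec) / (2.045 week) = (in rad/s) 1.876e-10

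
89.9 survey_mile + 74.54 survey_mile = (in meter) 2.646e+05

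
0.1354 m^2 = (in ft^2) 1.457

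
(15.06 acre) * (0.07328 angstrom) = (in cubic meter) 4.466e-07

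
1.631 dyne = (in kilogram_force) 1.663e-06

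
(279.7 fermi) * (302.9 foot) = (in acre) 6.381e-15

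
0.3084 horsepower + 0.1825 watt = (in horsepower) 0.3086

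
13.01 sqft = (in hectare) 0.0001209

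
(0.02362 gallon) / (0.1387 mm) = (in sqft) 6.939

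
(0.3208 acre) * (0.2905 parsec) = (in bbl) 7.32e+19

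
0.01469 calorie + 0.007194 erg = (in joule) 0.06146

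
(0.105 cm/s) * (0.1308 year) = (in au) 2.895e-08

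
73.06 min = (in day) 0.05074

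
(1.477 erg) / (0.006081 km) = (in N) 2.429e-08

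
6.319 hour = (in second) 2.275e+04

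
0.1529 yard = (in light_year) 1.478e-17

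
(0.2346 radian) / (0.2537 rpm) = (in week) 1.46e-05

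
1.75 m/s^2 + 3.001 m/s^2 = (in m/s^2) 4.751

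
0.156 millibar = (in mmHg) 0.117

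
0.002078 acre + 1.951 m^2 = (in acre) 0.00256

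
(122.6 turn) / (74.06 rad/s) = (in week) 1.72e-05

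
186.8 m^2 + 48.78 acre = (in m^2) 1.976e+05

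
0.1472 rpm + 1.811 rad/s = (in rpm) 17.44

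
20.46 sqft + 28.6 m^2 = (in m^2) 30.5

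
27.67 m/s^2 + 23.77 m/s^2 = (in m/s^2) 51.44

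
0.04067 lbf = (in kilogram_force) 0.01845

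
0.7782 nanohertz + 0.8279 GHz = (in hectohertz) 8.279e+06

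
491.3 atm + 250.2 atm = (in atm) 741.5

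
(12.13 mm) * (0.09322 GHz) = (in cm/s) 1.131e+08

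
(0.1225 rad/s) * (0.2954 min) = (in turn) 0.3456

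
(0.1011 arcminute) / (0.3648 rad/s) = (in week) 1.333e-10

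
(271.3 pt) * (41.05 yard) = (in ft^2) 38.67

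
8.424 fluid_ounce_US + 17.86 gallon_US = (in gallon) 17.93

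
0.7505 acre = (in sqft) 3.269e+04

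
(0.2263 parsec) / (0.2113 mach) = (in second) 9.706e+13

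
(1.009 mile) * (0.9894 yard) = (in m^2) 1469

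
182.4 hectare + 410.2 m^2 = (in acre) 450.8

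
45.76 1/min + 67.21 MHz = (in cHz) 6.721e+09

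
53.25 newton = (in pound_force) 11.97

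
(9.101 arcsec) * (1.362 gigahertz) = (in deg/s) 3.443e+06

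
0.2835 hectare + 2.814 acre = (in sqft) 1.531e+05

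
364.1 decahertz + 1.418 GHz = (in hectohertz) 1.418e+07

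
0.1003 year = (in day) 36.61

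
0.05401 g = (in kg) 5.401e-05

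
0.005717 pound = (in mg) 2593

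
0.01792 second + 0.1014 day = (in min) 146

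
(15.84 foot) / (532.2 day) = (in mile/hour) 2.349e-07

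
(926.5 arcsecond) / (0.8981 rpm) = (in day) 5.528e-07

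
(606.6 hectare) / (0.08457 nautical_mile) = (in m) 3.873e+04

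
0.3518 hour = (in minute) 21.11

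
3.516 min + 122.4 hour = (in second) 4.409e+05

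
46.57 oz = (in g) 1320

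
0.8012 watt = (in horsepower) 0.001074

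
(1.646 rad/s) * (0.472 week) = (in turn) 7.478e+04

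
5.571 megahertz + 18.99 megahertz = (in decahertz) 2.456e+06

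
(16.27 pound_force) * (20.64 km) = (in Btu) 1416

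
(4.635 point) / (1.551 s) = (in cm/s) 0.1054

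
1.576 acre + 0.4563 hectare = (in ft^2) 1.178e+05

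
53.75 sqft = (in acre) 0.001234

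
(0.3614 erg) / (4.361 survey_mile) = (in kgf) 5.251e-13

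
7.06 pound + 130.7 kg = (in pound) 295.2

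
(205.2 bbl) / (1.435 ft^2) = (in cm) 2.447e+04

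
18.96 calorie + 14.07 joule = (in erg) 9.34e+08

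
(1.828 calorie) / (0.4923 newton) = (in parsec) 5.035e-16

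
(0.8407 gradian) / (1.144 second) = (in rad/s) 0.01154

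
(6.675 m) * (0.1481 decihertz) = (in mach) 0.0002903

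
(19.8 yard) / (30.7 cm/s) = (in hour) 0.01638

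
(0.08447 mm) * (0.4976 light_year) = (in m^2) 3.977e+11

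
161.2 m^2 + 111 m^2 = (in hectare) 0.02722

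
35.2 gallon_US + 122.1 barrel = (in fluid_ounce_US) 6.609e+05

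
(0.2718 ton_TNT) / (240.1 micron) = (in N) 4.736e+12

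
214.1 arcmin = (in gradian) 3.965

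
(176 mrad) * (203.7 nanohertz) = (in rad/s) 3.585e-08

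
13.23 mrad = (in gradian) 0.8422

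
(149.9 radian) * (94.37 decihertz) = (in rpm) 1.351e+04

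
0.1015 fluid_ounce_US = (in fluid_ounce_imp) 0.1056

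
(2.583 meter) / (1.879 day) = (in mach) 4.673e-08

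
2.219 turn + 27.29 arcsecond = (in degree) 798.8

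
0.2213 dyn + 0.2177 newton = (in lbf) 0.04894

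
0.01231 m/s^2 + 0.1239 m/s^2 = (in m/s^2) 0.1362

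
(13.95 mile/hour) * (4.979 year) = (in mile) 6.084e+05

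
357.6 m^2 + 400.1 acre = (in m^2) 1.62e+06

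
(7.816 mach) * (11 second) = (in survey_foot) 9.605e+04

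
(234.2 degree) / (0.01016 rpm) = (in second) 3842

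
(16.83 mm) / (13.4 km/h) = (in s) 0.004521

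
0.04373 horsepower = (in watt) 32.61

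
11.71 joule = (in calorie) 2.799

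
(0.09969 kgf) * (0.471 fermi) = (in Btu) 4.364e-19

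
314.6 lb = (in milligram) 1.427e+08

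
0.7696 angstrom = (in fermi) 7.696e+04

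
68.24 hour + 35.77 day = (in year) 0.1058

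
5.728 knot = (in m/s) 2.947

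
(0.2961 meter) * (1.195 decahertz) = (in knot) 6.878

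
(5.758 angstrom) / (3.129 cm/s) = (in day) 2.13e-13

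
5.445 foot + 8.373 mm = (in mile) 0.001036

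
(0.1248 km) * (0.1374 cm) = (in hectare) 1.715e-05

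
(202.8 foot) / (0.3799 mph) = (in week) 0.0006018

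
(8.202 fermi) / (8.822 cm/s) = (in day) 1.076e-18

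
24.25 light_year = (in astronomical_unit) 1.534e+06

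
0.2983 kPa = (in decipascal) 2983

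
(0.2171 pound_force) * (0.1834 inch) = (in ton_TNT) 1.075e-12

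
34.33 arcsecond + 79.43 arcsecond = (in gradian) 0.03511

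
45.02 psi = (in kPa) 310.4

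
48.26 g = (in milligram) 4.826e+04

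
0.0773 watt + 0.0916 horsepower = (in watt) 68.38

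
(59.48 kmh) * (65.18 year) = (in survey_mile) 2.11e+07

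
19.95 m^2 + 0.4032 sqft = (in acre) 0.004939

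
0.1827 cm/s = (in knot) 0.003551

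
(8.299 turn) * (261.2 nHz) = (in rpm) 0.0001301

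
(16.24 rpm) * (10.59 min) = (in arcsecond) 2.229e+08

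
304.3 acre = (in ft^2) 1.326e+07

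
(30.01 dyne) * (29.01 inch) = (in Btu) 2.096e-07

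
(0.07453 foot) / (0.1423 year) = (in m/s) 5.062e-09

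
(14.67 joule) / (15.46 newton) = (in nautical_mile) 0.0005124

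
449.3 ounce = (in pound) 28.08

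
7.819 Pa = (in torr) 0.05865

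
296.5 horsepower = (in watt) 2.211e+05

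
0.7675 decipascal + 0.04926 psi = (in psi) 0.04927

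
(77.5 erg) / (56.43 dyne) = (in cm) 1.373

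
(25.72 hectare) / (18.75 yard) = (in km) 15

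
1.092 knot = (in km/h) 2.022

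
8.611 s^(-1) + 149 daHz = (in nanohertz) 1.499e+12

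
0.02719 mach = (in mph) 20.71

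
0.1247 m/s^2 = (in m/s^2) 0.1247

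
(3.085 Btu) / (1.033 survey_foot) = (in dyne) 1.034e+09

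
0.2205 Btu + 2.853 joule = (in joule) 235.5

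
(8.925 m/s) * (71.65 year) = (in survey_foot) 6.616e+10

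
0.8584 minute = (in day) 0.0005961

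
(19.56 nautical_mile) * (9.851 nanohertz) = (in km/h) 0.001285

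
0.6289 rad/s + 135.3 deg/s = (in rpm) 28.56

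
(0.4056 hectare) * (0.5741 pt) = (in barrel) 5.167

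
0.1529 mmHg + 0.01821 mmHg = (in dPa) 228.1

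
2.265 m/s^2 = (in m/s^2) 2.265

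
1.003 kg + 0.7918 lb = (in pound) 3.003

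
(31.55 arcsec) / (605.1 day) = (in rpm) 2.794e-11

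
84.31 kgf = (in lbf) 185.9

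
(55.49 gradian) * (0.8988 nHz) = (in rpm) 7.481e-09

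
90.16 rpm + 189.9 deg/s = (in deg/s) 730.9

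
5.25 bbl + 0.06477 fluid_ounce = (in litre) 834.7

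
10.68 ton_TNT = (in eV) 2.789e+29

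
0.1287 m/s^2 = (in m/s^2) 0.1287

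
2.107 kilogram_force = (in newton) 20.66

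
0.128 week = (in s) 7.741e+04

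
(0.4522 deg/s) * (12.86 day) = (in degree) 5.024e+05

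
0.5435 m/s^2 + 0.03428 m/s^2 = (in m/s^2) 0.5778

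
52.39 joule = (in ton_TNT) 1.252e-08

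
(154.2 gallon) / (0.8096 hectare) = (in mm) 0.0721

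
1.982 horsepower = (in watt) 1478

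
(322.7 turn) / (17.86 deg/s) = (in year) 0.0002063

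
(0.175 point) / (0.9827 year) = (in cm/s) 1.992e-10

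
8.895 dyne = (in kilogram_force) 9.07e-06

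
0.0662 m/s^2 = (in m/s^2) 0.0662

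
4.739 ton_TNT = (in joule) 1.983e+10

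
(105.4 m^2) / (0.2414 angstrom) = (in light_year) 0.0004615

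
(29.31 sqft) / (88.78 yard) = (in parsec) 1.087e-18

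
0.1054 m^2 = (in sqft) 1.135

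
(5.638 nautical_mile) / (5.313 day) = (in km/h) 0.08189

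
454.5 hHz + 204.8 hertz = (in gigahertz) 4.565e-05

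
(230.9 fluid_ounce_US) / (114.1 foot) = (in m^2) 0.0001963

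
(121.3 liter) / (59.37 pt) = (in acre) 0.001431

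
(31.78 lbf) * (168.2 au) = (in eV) 2.22e+34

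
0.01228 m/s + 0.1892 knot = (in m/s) 0.1096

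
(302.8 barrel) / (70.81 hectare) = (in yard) 7.435e-05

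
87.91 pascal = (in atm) 0.0008676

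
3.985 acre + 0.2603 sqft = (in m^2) 1.613e+04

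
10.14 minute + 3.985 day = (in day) 3.992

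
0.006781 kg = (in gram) 6.781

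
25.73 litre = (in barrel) 0.1618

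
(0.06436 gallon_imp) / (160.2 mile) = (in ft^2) 1.222e-08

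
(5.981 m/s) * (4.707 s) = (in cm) 2815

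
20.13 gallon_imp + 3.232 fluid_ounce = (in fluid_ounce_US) 3098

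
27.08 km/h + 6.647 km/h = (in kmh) 33.73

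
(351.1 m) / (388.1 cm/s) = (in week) 0.0001496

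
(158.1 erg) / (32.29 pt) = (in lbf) 0.000312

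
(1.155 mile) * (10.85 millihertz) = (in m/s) 20.17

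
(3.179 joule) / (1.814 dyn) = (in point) 4.968e+08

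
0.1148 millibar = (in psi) 0.001665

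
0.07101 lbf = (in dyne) 3.159e+04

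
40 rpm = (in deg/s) 240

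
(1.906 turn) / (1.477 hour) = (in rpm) 0.02151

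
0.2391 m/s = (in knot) 0.4648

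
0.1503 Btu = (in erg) 1.586e+09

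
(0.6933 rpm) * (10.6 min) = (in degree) 2646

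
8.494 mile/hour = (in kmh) 13.67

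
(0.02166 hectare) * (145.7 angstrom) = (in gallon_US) 0.0008337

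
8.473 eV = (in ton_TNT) 3.245e-28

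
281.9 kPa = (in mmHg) 2114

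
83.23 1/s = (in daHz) 8.323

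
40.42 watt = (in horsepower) 0.0542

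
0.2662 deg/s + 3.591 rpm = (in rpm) 3.635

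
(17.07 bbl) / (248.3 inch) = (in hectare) 4.303e-05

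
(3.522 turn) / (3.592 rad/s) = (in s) 6.161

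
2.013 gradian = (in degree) 1.812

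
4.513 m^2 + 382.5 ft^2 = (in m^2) 40.05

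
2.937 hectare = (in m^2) 2.937e+04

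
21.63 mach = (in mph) 1.648e+04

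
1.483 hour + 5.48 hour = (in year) 0.0007949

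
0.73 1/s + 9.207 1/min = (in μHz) 8.834e+05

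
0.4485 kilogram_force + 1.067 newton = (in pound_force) 1.229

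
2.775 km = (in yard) 3035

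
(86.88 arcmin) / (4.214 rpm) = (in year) 1.816e-09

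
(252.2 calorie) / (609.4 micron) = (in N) 1.732e+06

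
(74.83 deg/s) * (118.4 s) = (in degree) 8860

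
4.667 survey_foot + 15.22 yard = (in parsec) 4.971e-16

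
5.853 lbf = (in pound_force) 5.853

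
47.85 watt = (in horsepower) 0.06417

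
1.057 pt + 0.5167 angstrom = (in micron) 372.9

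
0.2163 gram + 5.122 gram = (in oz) 0.1883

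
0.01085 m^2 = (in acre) 2.681e-06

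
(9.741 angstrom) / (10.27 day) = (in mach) 3.224e-18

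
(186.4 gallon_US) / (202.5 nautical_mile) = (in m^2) 1.881e-06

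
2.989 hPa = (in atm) 0.00295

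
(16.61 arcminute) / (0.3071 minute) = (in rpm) 0.002504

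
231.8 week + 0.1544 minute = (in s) 1.402e+08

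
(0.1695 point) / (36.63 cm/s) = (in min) 2.721e-06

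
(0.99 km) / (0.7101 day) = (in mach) 4.739e-05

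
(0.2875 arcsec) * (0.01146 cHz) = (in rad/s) 1.597e-10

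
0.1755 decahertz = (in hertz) 1.755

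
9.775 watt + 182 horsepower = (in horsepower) 182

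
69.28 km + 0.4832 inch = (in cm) 6.928e+06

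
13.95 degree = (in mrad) 243.5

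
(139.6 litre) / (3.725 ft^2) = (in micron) 4.034e+05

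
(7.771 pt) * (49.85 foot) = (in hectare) 4.165e-06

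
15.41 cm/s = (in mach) 0.0004526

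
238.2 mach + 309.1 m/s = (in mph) 1.821e+05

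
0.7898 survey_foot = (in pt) 682.4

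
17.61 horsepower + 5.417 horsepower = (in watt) 1.717e+04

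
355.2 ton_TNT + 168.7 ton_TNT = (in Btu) 2.078e+09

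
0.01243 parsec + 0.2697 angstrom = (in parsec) 0.01243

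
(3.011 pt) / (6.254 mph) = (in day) 4.397e-09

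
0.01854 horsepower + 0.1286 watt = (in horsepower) 0.01871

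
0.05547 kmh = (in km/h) 0.05547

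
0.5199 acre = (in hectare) 0.2104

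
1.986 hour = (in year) 0.0002267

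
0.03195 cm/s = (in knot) 0.0006211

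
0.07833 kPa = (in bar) 0.0007833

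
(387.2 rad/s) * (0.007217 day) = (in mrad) 2.414e+08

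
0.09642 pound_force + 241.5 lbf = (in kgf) 109.6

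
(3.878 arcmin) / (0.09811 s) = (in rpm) 0.1098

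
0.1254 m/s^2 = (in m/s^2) 0.1254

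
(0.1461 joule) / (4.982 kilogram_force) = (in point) 8.477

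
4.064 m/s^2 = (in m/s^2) 4.064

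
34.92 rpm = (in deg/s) 209.5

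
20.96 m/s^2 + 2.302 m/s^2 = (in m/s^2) 23.26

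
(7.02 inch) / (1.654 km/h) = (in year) 1.231e-08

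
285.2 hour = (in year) 0.03256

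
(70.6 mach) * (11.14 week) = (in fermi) 1.62e+26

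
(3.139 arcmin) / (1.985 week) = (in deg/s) 4.358e-08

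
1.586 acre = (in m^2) 6418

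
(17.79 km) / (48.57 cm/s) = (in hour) 10.17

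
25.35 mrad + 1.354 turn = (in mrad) 8533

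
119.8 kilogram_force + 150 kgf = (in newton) 2646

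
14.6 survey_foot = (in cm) 445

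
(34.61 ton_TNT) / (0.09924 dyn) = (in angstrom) 1.459e+27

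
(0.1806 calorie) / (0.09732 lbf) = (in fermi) 1.746e+15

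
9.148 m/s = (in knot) 17.78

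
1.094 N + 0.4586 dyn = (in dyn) 1.094e+05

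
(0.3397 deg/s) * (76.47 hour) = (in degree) 9.352e+04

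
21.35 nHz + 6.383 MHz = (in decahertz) 6.383e+05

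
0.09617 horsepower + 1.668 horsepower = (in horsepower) 1.764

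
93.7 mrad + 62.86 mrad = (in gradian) 9.967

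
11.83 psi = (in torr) 611.8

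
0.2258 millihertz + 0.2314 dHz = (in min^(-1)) 1.402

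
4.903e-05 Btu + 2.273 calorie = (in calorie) 2.285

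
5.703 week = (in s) 3.449e+06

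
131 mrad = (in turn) 0.02085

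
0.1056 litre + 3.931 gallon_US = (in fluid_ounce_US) 506.7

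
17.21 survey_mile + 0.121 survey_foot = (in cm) 2.77e+06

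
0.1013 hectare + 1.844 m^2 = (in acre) 0.2508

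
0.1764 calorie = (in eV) 4.607e+18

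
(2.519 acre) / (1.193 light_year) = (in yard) 9.877e-13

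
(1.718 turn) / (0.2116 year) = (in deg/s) 9.268e-05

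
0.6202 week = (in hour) 104.2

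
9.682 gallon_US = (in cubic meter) 0.03665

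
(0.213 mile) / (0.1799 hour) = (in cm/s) 52.93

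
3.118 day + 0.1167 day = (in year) 0.008862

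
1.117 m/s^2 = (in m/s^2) 1.117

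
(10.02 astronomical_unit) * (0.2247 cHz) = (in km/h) 1.213e+10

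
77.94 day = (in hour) 1871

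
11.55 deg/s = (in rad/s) 0.2016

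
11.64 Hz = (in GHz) 1.164e-08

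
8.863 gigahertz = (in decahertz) 8.863e+08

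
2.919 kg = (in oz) 103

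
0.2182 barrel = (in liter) 34.69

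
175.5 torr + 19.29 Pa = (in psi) 3.396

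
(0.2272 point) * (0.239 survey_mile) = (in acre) 7.618e-06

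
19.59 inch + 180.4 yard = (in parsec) 5.362e-15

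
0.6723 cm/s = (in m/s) 0.006723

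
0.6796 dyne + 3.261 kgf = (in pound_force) 7.189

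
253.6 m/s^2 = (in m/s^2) 253.6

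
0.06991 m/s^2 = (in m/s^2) 0.06991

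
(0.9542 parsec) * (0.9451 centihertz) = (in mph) 6.225e+14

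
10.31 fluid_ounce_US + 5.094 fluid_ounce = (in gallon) 0.1203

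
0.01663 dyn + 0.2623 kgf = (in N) 2.572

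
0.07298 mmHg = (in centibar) 0.00973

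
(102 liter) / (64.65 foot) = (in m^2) 0.005176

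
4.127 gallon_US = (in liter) 15.62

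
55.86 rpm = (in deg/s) 335.2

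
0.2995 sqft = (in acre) 6.876e-06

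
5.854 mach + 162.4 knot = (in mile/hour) 4646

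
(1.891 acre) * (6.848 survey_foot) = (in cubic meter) 1.597e+04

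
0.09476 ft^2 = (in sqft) 0.09476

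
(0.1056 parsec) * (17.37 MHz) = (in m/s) 5.66e+22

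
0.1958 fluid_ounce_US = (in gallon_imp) 0.001274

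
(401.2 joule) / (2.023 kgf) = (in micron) 2.022e+07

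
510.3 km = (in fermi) 5.103e+20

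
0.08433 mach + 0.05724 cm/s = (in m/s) 28.71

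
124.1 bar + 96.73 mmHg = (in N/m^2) 1.242e+07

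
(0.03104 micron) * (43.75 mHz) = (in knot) 2.64e-09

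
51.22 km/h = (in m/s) 14.23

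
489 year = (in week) 2.55e+04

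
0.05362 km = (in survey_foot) 175.9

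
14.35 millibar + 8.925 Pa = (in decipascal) 1.444e+04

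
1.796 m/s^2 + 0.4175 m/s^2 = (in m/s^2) 2.213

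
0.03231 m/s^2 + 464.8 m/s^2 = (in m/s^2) 464.8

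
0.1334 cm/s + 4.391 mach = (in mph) 3345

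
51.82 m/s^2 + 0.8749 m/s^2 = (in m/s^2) 52.69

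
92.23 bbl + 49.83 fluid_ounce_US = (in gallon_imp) 3226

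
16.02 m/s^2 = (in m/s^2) 16.02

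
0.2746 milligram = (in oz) 9.686e-06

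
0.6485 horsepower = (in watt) 483.6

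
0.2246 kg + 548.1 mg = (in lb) 0.4964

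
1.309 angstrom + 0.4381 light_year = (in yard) 4.533e+15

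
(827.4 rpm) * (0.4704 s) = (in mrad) 4.076e+04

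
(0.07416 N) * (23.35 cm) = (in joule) 0.01732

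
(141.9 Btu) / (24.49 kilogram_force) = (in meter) 623.4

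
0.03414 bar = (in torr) 25.61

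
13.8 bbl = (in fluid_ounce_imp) 7.722e+04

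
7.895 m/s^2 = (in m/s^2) 7.895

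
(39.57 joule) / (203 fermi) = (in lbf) 4.382e+13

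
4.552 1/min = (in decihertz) 0.7587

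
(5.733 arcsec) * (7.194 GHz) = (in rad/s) 2e+05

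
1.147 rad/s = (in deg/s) 65.72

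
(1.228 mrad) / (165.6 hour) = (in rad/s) 2.06e-09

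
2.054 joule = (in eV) 1.282e+19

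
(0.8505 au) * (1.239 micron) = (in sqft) 1.697e+06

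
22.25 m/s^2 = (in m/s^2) 22.25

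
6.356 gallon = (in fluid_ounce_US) 813.6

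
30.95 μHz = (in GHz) 3.095e-14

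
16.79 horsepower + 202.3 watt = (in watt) 1.272e+04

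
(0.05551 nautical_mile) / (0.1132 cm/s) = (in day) 1.051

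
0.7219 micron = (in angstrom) 7219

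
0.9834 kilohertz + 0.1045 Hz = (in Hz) 983.5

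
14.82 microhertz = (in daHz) 1.482e-06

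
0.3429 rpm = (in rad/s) 0.03591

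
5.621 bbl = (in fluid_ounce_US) 3.022e+04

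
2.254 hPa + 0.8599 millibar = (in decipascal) 3114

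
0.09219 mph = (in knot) 0.08011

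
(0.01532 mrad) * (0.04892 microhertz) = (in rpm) 7.157e-12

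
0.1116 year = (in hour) 977.6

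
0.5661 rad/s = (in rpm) 5.406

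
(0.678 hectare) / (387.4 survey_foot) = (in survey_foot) 188.4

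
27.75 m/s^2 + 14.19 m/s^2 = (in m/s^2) 41.94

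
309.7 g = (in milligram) 3.097e+05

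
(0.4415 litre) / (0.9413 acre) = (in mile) 7.202e-11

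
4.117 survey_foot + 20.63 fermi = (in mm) 1255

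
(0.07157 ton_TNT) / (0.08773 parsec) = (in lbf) 2.487e-08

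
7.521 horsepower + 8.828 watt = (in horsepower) 7.533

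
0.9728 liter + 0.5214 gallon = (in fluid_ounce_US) 99.63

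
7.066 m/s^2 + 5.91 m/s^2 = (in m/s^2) 12.98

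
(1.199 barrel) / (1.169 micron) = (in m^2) 1.631e+05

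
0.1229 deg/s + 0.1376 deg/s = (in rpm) 0.04342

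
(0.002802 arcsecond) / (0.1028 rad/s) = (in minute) 2.202e-09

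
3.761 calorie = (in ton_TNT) 3.761e-09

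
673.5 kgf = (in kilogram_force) 673.5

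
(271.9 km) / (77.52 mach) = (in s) 10.3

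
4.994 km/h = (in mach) 0.004074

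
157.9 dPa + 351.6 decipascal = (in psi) 0.00739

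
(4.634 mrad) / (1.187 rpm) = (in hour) 1.036e-05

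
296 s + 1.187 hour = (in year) 0.0001449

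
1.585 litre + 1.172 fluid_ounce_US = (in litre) 1.62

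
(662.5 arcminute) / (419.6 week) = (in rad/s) 7.594e-10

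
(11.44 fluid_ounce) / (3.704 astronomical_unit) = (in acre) 1.509e-19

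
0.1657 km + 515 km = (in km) 515.2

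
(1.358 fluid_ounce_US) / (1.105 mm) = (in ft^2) 0.3912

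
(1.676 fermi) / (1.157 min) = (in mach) 7.09e-20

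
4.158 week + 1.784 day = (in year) 0.08463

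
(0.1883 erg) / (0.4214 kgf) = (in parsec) 1.477e-25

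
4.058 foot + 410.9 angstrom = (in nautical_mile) 0.0006679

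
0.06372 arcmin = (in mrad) 0.01854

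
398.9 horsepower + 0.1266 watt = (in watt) 2.975e+05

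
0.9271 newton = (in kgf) 0.09454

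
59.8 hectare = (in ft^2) 6.437e+06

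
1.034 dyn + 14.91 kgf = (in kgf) 14.91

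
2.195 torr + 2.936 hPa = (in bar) 0.005862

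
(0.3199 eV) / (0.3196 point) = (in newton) 4.546e-16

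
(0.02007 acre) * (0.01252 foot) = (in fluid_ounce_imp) 1.091e+04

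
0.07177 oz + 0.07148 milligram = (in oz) 0.07177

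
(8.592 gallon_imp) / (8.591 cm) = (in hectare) 4.547e-05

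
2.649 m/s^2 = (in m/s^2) 2.649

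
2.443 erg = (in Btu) 2.316e-10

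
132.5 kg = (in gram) 1.325e+05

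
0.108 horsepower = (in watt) 80.54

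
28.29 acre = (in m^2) 1.145e+05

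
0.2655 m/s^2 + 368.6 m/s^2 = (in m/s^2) 368.9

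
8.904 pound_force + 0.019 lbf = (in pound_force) 8.923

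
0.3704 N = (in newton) 0.3704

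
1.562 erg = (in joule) 1.562e-07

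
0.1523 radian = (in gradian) 9.696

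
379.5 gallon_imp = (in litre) 1725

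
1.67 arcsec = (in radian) 8.096e-06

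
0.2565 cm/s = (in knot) 0.004986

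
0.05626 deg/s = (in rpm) 0.009377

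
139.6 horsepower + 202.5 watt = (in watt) 1.043e+05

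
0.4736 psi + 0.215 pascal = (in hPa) 32.66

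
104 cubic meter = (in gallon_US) 2.747e+04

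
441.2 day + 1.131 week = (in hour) 1.078e+04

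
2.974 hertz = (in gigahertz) 2.974e-09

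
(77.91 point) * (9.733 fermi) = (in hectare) 2.675e-20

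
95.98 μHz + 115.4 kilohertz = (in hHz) 1154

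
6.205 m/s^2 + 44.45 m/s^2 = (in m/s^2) 50.66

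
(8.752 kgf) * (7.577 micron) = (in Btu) 6.164e-07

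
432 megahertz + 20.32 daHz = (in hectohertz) 4.32e+06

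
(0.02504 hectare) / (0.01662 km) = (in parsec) 4.883e-16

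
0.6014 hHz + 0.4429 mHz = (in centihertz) 6014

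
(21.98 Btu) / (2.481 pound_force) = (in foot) 6894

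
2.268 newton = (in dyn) 2.268e+05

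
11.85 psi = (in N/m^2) 8.17e+04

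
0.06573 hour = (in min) 3.944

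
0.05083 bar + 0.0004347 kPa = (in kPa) 5.083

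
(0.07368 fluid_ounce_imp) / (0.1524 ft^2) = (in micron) 147.9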